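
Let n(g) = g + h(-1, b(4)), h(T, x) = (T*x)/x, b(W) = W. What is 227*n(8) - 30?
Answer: 1559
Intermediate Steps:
h(T, x) = T
n(g) = -1 + g (n(g) = g - 1 = -1 + g)
227*n(8) - 30 = 227*(-1 + 8) - 30 = 227*7 - 30 = 1589 - 30 = 1559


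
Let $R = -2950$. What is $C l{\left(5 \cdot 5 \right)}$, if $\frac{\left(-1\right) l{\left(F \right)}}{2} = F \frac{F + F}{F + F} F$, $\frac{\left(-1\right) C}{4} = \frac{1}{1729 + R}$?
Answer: $- \frac{5000}{1221} \approx -4.095$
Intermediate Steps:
$C = \frac{4}{1221}$ ($C = - \frac{4}{1729 - 2950} = - \frac{4}{-1221} = \left(-4\right) \left(- \frac{1}{1221}\right) = \frac{4}{1221} \approx 0.003276$)
$l{\left(F \right)} = - 2 F^{2}$ ($l{\left(F \right)} = - 2 F \frac{F + F}{F + F} F = - 2 F \frac{2 F}{2 F} F = - 2 F 2 F \frac{1}{2 F} F = - 2 F 1 F = - 2 F F = - 2 F^{2}$)
$C l{\left(5 \cdot 5 \right)} = \frac{4 \left(- 2 \left(5 \cdot 5\right)^{2}\right)}{1221} = \frac{4 \left(- 2 \cdot 25^{2}\right)}{1221} = \frac{4 \left(\left(-2\right) 625\right)}{1221} = \frac{4}{1221} \left(-1250\right) = - \frac{5000}{1221}$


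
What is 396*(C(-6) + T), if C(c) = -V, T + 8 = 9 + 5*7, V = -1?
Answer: 14652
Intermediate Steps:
T = 36 (T = -8 + (9 + 5*7) = -8 + (9 + 35) = -8 + 44 = 36)
C(c) = 1 (C(c) = -1*(-1) = 1)
396*(C(-6) + T) = 396*(1 + 36) = 396*37 = 14652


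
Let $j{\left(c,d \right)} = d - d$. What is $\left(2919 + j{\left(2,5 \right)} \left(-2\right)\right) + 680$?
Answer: $3599$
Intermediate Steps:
$j{\left(c,d \right)} = 0$
$\left(2919 + j{\left(2,5 \right)} \left(-2\right)\right) + 680 = \left(2919 + 0 \left(-2\right)\right) + 680 = \left(2919 + 0\right) + 680 = 2919 + 680 = 3599$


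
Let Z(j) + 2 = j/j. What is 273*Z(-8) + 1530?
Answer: 1257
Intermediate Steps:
Z(j) = -1 (Z(j) = -2 + j/j = -2 + 1 = -1)
273*Z(-8) + 1530 = 273*(-1) + 1530 = -273 + 1530 = 1257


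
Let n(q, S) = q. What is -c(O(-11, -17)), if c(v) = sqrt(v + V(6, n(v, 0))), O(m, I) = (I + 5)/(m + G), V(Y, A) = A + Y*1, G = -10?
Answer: -5*sqrt(14)/7 ≈ -2.6726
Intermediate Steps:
V(Y, A) = A + Y
O(m, I) = (5 + I)/(-10 + m) (O(m, I) = (I + 5)/(m - 10) = (5 + I)/(-10 + m))
c(v) = sqrt(6 + 2*v) (c(v) = sqrt(v + (v + 6)) = sqrt(v + (6 + v)) = sqrt(6 + 2*v))
-c(O(-11, -17)) = -sqrt(6 + 2*((5 - 17)/(-10 - 11))) = -sqrt(6 + 2*(-12/(-21))) = -sqrt(6 + 2*(-1/21*(-12))) = -sqrt(6 + 2*(4/7)) = -sqrt(6 + 8/7) = -sqrt(50/7) = -5*sqrt(14)/7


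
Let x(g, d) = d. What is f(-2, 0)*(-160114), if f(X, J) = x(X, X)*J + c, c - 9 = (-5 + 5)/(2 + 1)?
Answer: -1441026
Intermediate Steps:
c = 9 (c = 9 + (-5 + 5)/(2 + 1) = 9 + 0/3 = 9 + 0*(⅓) = 9 + 0 = 9)
f(X, J) = 9 + J*X (f(X, J) = X*J + 9 = J*X + 9 = 9 + J*X)
f(-2, 0)*(-160114) = (9 + 0*(-2))*(-160114) = (9 + 0)*(-160114) = 9*(-160114) = -1441026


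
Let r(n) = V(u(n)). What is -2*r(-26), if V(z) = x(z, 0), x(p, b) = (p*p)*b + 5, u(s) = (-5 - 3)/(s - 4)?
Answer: -10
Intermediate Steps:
u(s) = -8/(-4 + s)
x(p, b) = 5 + b*p**2 (x(p, b) = p**2*b + 5 = b*p**2 + 5 = 5 + b*p**2)
V(z) = 5 (V(z) = 5 + 0*z**2 = 5 + 0 = 5)
r(n) = 5
-2*r(-26) = -2*5 = -10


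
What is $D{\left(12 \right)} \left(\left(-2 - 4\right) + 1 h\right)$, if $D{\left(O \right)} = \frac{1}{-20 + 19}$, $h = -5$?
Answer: $11$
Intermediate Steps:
$D{\left(O \right)} = -1$ ($D{\left(O \right)} = \frac{1}{-1} = -1$)
$D{\left(12 \right)} \left(\left(-2 - 4\right) + 1 h\right) = - (\left(-2 - 4\right) + 1 \left(-5\right)) = - (\left(-2 - 4\right) - 5) = - (-6 - 5) = \left(-1\right) \left(-11\right) = 11$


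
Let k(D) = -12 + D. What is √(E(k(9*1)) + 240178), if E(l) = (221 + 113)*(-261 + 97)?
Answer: √185402 ≈ 430.58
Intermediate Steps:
E(l) = -54776 (E(l) = 334*(-164) = -54776)
√(E(k(9*1)) + 240178) = √(-54776 + 240178) = √185402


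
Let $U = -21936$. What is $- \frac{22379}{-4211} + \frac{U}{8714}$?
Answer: $\frac{51319055}{18347327} \approx 2.7971$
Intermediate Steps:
$- \frac{22379}{-4211} + \frac{U}{8714} = - \frac{22379}{-4211} - \frac{21936}{8714} = \left(-22379\right) \left(- \frac{1}{4211}\right) - \frac{10968}{4357} = \frac{22379}{4211} - \frac{10968}{4357} = \frac{51319055}{18347327}$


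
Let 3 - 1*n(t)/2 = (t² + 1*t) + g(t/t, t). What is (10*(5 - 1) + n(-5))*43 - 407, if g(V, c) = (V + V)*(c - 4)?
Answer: 1399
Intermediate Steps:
g(V, c) = 2*V*(-4 + c) (g(V, c) = (2*V)*(-4 + c) = 2*V*(-4 + c))
n(t) = 22 - 6*t - 2*t² (n(t) = 6 - 2*((t² + 1*t) + 2*(t/t)*(-4 + t)) = 6 - 2*((t² + t) + 2*1*(-4 + t)) = 6 - 2*((t + t²) + (-8 + 2*t)) = 6 - 2*(-8 + t² + 3*t) = 6 + (16 - 6*t - 2*t²) = 22 - 6*t - 2*t²)
(10*(5 - 1) + n(-5))*43 - 407 = (10*(5 - 1) + (22 - 6*(-5) - 2*(-5)²))*43 - 407 = (10*4 + (22 + 30 - 2*25))*43 - 407 = (40 + (22 + 30 - 50))*43 - 407 = (40 + 2)*43 - 407 = 42*43 - 407 = 1806 - 407 = 1399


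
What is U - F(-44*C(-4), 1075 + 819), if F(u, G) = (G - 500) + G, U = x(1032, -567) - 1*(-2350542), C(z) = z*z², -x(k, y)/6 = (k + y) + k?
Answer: 2338272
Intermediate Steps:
x(k, y) = -12*k - 6*y (x(k, y) = -6*((k + y) + k) = -6*(y + 2*k) = -12*k - 6*y)
C(z) = z³
U = 2341560 (U = (-12*1032 - 6*(-567)) - 1*(-2350542) = (-12384 + 3402) + 2350542 = -8982 + 2350542 = 2341560)
F(u, G) = -500 + 2*G (F(u, G) = (-500 + G) + G = -500 + 2*G)
U - F(-44*C(-4), 1075 + 819) = 2341560 - (-500 + 2*(1075 + 819)) = 2341560 - (-500 + 2*1894) = 2341560 - (-500 + 3788) = 2341560 - 1*3288 = 2341560 - 3288 = 2338272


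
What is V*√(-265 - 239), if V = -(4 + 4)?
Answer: -48*I*√14 ≈ -179.6*I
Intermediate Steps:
V = -8 (V = -1*8 = -8)
V*√(-265 - 239) = -8*√(-265 - 239) = -48*I*√14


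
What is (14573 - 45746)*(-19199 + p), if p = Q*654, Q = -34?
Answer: 1291653255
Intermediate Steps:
p = -22236 (p = -34*654 = -22236)
(14573 - 45746)*(-19199 + p) = (14573 - 45746)*(-19199 - 22236) = -31173*(-41435) = 1291653255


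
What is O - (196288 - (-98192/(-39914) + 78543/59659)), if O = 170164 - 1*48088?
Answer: -88353398869641/1190614663 ≈ -74208.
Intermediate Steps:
O = 122076 (O = 170164 - 48088 = 122076)
O - (196288 - (-98192/(-39914) + 78543/59659)) = 122076 - (196288 - (-98192/(-39914) + 78543/59659)) = 122076 - (196288 - (-98192*(-1/39914) + 78543*(1/59659))) = 122076 - (196288 - (49096/19957 + 78543/59659)) = 122076 - (196288 - 1*4496500915/1190614663) = 122076 - (196288 - 4496500915/1190614663) = 122076 - 1*233698874470029/1190614663 = 122076 - 233698874470029/1190614663 = -88353398869641/1190614663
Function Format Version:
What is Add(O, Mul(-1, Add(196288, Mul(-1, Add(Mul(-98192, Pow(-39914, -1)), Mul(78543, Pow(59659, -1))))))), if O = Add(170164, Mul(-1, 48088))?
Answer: Rational(-88353398869641, 1190614663) ≈ -74208.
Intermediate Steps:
O = 122076 (O = Add(170164, -48088) = 122076)
Add(O, Mul(-1, Add(196288, Mul(-1, Add(Mul(-98192, Pow(-39914, -1)), Mul(78543, Pow(59659, -1))))))) = Add(122076, Mul(-1, Add(196288, Mul(-1, Add(Mul(-98192, Pow(-39914, -1)), Mul(78543, Pow(59659, -1))))))) = Add(122076, Mul(-1, Add(196288, Mul(-1, Add(Mul(-98192, Rational(-1, 39914)), Mul(78543, Rational(1, 59659))))))) = Add(122076, Mul(-1, Add(196288, Mul(-1, Add(Rational(49096, 19957), Rational(78543, 59659)))))) = Add(122076, Mul(-1, Add(196288, Mul(-1, Rational(4496500915, 1190614663))))) = Add(122076, Mul(-1, Add(196288, Rational(-4496500915, 1190614663)))) = Add(122076, Mul(-1, Rational(233698874470029, 1190614663))) = Add(122076, Rational(-233698874470029, 1190614663)) = Rational(-88353398869641, 1190614663)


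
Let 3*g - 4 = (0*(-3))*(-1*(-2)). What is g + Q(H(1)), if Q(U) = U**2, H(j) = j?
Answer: 7/3 ≈ 2.3333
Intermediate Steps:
g = 4/3 (g = 4/3 + ((0*(-3))*(-1*(-2)))/3 = 4/3 + (0*2)/3 = 4/3 + (1/3)*0 = 4/3 + 0 = 4/3 ≈ 1.3333)
g + Q(H(1)) = 4/3 + 1**2 = 4/3 + 1 = 7/3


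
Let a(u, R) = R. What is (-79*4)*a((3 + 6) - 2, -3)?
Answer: 948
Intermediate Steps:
(-79*4)*a((3 + 6) - 2, -3) = -79*4*(-3) = -316*(-3) = 948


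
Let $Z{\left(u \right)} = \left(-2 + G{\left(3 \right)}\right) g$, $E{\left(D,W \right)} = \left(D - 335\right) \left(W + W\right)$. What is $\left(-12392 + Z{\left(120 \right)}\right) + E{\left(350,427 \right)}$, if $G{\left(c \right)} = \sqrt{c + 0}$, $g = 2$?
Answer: $414 + 2 \sqrt{3} \approx 417.46$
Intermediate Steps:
$E{\left(D,W \right)} = 2 W \left(-335 + D\right)$ ($E{\left(D,W \right)} = \left(-335 + D\right) 2 W = 2 W \left(-335 + D\right)$)
$G{\left(c \right)} = \sqrt{c}$
$Z{\left(u \right)} = -4 + 2 \sqrt{3}$ ($Z{\left(u \right)} = \left(-2 + \sqrt{3}\right) 2 = -4 + 2 \sqrt{3}$)
$\left(-12392 + Z{\left(120 \right)}\right) + E{\left(350,427 \right)} = \left(-12392 - \left(4 - 2 \sqrt{3}\right)\right) + 2 \cdot 427 \left(-335 + 350\right) = \left(-12396 + 2 \sqrt{3}\right) + 2 \cdot 427 \cdot 15 = \left(-12396 + 2 \sqrt{3}\right) + 12810 = 414 + 2 \sqrt{3}$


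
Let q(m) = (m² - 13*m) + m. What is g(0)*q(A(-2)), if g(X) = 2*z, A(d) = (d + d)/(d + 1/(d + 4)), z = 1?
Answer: -448/9 ≈ -49.778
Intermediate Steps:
A(d) = 2*d/(d + 1/(4 + d)) (A(d) = (2*d)/(d + 1/(4 + d)) = 2*d/(d + 1/(4 + d)))
q(m) = m² - 12*m
g(X) = 2 (g(X) = 2*1 = 2)
g(0)*q(A(-2)) = 2*((2*(-2)*(4 - 2)/(1 + (-2)² + 4*(-2)))*(-12 + 2*(-2)*(4 - 2)/(1 + (-2)² + 4*(-2)))) = 2*((2*(-2)*2/(1 + 4 - 8))*(-12 + 2*(-2)*2/(1 + 4 - 8))) = 2*((2*(-2)*2/(-3))*(-12 + 2*(-2)*2/(-3))) = 2*((2*(-2)*(-⅓)*2)*(-12 + 2*(-2)*(-⅓)*2)) = 2*(8*(-12 + 8/3)/3) = 2*((8/3)*(-28/3)) = 2*(-224/9) = -448/9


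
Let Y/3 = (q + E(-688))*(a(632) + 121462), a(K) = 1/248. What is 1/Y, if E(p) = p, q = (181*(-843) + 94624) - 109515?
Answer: -124/7598209190211 ≈ -1.6320e-11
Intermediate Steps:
q = -167474 (q = (-152583 + 94624) - 109515 = -57959 - 109515 = -167474)
a(K) = 1/248
Y = -7598209190211/124 (Y = 3*((-167474 - 688)*(1/248 + 121462)) = 3*(-168162*30122577/248) = 3*(-2532736396737/124) = -7598209190211/124 ≈ -6.1276e+10)
1/Y = 1/(-7598209190211/124) = -124/7598209190211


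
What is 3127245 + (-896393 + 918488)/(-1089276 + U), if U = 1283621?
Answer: 121552890324/38869 ≈ 3.1272e+6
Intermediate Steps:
3127245 + (-896393 + 918488)/(-1089276 + U) = 3127245 + (-896393 + 918488)/(-1089276 + 1283621) = 3127245 + 22095/194345 = 3127245 + 22095*(1/194345) = 3127245 + 4419/38869 = 121552890324/38869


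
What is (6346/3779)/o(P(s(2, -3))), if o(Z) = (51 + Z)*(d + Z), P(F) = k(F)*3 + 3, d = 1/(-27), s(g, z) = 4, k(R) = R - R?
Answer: 3173/302320 ≈ 0.010495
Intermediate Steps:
k(R) = 0
d = -1/27 ≈ -0.037037
P(F) = 3 (P(F) = 0*3 + 3 = 0 + 3 = 3)
o(Z) = (51 + Z)*(-1/27 + Z)
(6346/3779)/o(P(s(2, -3))) = (6346/3779)/(-17/9 + 3² + (1376/27)*3) = (6346*(1/3779))/(-17/9 + 9 + 1376/9) = (6346/3779)/160 = (6346/3779)*(1/160) = 3173/302320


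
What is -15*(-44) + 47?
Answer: 707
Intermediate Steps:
-15*(-44) + 47 = 660 + 47 = 707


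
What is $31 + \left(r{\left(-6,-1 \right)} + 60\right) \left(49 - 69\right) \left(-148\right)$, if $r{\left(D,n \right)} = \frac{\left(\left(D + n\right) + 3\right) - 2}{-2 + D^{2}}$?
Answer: $\frac{3010847}{17} \approx 1.7711 \cdot 10^{5}$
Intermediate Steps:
$r{\left(D,n \right)} = \frac{1 + D + n}{-2 + D^{2}}$ ($r{\left(D,n \right)} = \frac{\left(3 + D + n\right) - 2}{-2 + D^{2}} = \frac{1 + D + n}{-2 + D^{2}}$)
$31 + \left(r{\left(-6,-1 \right)} + 60\right) \left(49 - 69\right) \left(-148\right) = 31 + \left(\frac{1 - 6 - 1}{-2 + \left(-6\right)^{2}} + 60\right) \left(49 - 69\right) \left(-148\right) = 31 + \left(\frac{1}{-2 + 36} \left(-6\right) + 60\right) \left(-20\right) \left(-148\right) = 31 + \left(\frac{1}{34} \left(-6\right) + 60\right) \left(-20\right) \left(-148\right) = 31 + \left(- \frac{3}{17} + 60\right) \left(-20\right) \left(-148\right) = 31 + \frac{1017}{17} \left(-20\right) \left(-148\right) = 31 - - \frac{3010320}{17} = 31 + \frac{3010320}{17} = \frac{3010847}{17}$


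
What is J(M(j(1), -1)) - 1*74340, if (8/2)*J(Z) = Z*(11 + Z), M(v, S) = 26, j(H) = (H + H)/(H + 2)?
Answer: -148199/2 ≈ -74100.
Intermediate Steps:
j(H) = 2*H/(2 + H) (j(H) = (2*H)/(2 + H) = 2*H/(2 + H))
J(Z) = Z*(11 + Z)/4 (J(Z) = (Z*(11 + Z))/4 = Z*(11 + Z)/4)
J(M(j(1), -1)) - 1*74340 = (¼)*26*(11 + 26) - 1*74340 = (¼)*26*37 - 74340 = 481/2 - 74340 = -148199/2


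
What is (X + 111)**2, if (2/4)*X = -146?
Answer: 32761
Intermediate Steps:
X = -292 (X = 2*(-146) = -292)
(X + 111)**2 = (-292 + 111)**2 = (-181)**2 = 32761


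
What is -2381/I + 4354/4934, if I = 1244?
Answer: -3165739/3068948 ≈ -1.0315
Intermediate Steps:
-2381/I + 4354/4934 = -2381/1244 + 4354/4934 = -2381*1/1244 + 4354*(1/4934) = -2381/1244 + 2177/2467 = -3165739/3068948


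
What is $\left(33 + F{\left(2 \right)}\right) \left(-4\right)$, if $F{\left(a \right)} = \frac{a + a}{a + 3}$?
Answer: $- \frac{676}{5} \approx -135.2$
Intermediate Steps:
$F{\left(a \right)} = \frac{2 a}{3 + a}$
$\left(33 + F{\left(2 \right)}\right) \left(-4\right) = \left(33 + 2 \cdot 2 \frac{1}{3 + 2}\right) \left(-4\right) = \left(33 + 2 \cdot 2 \cdot \frac{1}{5}\right) \left(-4\right) = \left(33 + \frac{4}{5}\right) \left(-4\right) = \frac{169}{5} \left(-4\right) = - \frac{676}{5}$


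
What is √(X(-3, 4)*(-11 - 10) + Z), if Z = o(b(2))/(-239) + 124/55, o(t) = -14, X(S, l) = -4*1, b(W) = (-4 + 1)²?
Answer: √14914132970/13145 ≈ 9.2905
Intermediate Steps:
b(W) = 9 (b(W) = (-3)² = 9)
X(S, l) = -4
Z = 30406/13145 (Z = -14/(-239) + 124/55 = -14*(-1/239) + 124*(1/55) = 14/239 + 124/55 = 30406/13145 ≈ 2.3131)
√(X(-3, 4)*(-11 - 10) + Z) = √(-4*(-11 - 10) + 30406/13145) = √(-4*(-21) + 30406/13145) = √(84 + 30406/13145) = √(1134586/13145) = √14914132970/13145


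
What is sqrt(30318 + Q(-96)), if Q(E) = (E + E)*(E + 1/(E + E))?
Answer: sqrt(48751) ≈ 220.80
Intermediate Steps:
Q(E) = 2*E*(E + 1/(2*E)) (Q(E) = (2*E)*(E + 1/(2*E)) = 2*E*(E + 1/(2*E)))
sqrt(30318 + Q(-96)) = sqrt(30318 + (1 + 2*(-96)**2)) = sqrt(30318 + (1 + 2*9216)) = sqrt(30318 + (1 + 18432)) = sqrt(30318 + 18433) = sqrt(48751)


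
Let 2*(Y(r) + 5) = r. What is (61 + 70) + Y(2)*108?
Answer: -301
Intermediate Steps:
Y(r) = -5 + r/2
(61 + 70) + Y(2)*108 = (61 + 70) + (-5 + (½)*2)*108 = 131 + (-5 + 1)*108 = 131 - 4*108 = 131 - 432 = -301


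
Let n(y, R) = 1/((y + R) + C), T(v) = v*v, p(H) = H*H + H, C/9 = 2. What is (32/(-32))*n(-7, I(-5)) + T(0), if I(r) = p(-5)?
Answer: -1/31 ≈ -0.032258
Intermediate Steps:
C = 18 (C = 9*2 = 18)
p(H) = H + H**2 (p(H) = H**2 + H = H + H**2)
I(r) = 20 (I(r) = -5*(1 - 5) = -5*(-4) = 20)
T(v) = v**2
n(y, R) = 1/(18 + R + y) (n(y, R) = 1/((y + R) + 18) = 1/((R + y) + 18) = 1/(18 + R + y))
(32/(-32))*n(-7, I(-5)) + T(0) = (32/(-32))/(18 + 20 - 7) + 0**2 = (32*(-1/32))/31 + 0 = -1*1/31 + 0 = -1/31 + 0 = -1/31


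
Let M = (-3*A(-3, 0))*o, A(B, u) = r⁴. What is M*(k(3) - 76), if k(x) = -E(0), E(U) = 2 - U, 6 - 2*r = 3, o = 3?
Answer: 28431/8 ≈ 3553.9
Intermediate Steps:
r = 3/2 (r = 3 - ½*3 = 3 - 3/2 = 3/2 ≈ 1.5000)
A(B, u) = 81/16 (A(B, u) = (3/2)⁴ = 81/16)
M = -729/16 (M = -3*81/16*3 = -243/16*3 = -729/16 ≈ -45.563)
k(x) = -2 (k(x) = -(2 - 1*0) = -(2 + 0) = -1*2 = -2)
M*(k(3) - 76) = -729*(-2 - 76)/16 = -729/16*(-78) = 28431/8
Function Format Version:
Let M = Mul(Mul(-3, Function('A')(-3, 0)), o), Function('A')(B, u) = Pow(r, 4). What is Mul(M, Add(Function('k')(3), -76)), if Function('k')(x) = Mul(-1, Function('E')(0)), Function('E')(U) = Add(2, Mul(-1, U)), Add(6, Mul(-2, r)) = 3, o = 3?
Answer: Rational(28431, 8) ≈ 3553.9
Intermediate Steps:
r = Rational(3, 2) (r = Add(3, Mul(Rational(-1, 2), 3)) = Add(3, Rational(-3, 2)) = Rational(3, 2) ≈ 1.5000)
Function('A')(B, u) = Rational(81, 16) (Function('A')(B, u) = Pow(Rational(3, 2), 4) = Rational(81, 16))
M = Rational(-729, 16) (M = Mul(Mul(-3, Rational(81, 16)), 3) = Mul(Rational(-243, 16), 3) = Rational(-729, 16) ≈ -45.563)
Function('k')(x) = -2 (Function('k')(x) = Mul(-1, Add(2, Mul(-1, 0))) = Mul(-1, Add(2, 0)) = Mul(-1, 2) = -2)
Mul(M, Add(Function('k')(3), -76)) = Mul(Rational(-729, 16), Add(-2, -76)) = Mul(Rational(-729, 16), -78) = Rational(28431, 8)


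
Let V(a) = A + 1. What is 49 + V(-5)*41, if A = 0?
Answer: 90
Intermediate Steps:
V(a) = 1 (V(a) = 0 + 1 = 1)
49 + V(-5)*41 = 49 + 1*41 = 49 + 41 = 90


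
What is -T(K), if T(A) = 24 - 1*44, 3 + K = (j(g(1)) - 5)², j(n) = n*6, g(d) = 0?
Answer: 20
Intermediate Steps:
j(n) = 6*n
K = 22 (K = -3 + (6*0 - 5)² = -3 + (0 - 5)² = -3 + (-5)² = -3 + 25 = 22)
T(A) = -20 (T(A) = 24 - 44 = -20)
-T(K) = -1*(-20) = 20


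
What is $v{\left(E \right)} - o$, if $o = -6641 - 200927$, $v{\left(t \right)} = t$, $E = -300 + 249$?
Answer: $207517$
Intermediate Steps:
$E = -51$
$o = -207568$ ($o = -6641 - 200927 = -207568$)
$v{\left(E \right)} - o = -51 - -207568 = -51 + 207568 = 207517$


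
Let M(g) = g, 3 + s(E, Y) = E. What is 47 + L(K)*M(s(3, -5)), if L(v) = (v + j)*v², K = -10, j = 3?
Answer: 47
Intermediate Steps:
s(E, Y) = -3 + E
L(v) = v²*(3 + v) (L(v) = (v + 3)*v² = (3 + v)*v² = v²*(3 + v))
47 + L(K)*M(s(3, -5)) = 47 + ((-10)²*(3 - 10))*(-3 + 3) = 47 + (100*(-7))*0 = 47 - 700*0 = 47 + 0 = 47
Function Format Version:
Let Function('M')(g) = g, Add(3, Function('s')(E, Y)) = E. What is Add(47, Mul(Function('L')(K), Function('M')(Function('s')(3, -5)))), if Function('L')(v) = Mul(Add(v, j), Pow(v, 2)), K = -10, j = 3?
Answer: 47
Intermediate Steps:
Function('s')(E, Y) = Add(-3, E)
Function('L')(v) = Mul(Pow(v, 2), Add(3, v)) (Function('L')(v) = Mul(Add(v, 3), Pow(v, 2)) = Mul(Add(3, v), Pow(v, 2)) = Mul(Pow(v, 2), Add(3, v)))
Add(47, Mul(Function('L')(K), Function('M')(Function('s')(3, -5)))) = Add(47, Mul(Mul(Pow(-10, 2), Add(3, -10)), Add(-3, 3))) = Add(47, Mul(Mul(100, -7), 0)) = Add(47, Mul(-700, 0)) = Add(47, 0) = 47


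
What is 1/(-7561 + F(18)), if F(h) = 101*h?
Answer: -1/5743 ≈ -0.00017412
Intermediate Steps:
1/(-7561 + F(18)) = 1/(-7561 + 101*18) = 1/(-7561 + 1818) = 1/(-5743) = -1/5743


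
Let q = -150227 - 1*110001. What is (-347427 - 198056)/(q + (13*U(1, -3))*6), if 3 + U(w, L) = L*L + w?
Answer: 545483/259682 ≈ 2.1006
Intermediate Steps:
U(w, L) = -3 + w + L² (U(w, L) = -3 + (L*L + w) = -3 + (L² + w) = -3 + (w + L²) = -3 + w + L²)
q = -260228 (q = -150227 - 110001 = -260228)
(-347427 - 198056)/(q + (13*U(1, -3))*6) = (-347427 - 198056)/(-260228 + (13*(-3 + 1 + (-3)²))*6) = -545483/(-260228 + (13*(-3 + 1 + 9))*6) = -545483/(-260228 + (13*7)*6) = -545483/(-260228 + 91*6) = -545483/(-260228 + 546) = -545483/(-259682) = -545483*(-1/259682) = 545483/259682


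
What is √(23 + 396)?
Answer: √419 ≈ 20.469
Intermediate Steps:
√(23 + 396) = √419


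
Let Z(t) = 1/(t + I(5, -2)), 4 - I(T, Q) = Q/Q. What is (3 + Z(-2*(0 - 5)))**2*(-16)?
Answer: -25600/169 ≈ -151.48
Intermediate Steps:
I(T, Q) = 3 (I(T, Q) = 4 - Q/Q = 4 - 1*1 = 4 - 1 = 3)
Z(t) = 1/(3 + t) (Z(t) = 1/(t + 3) = 1/(3 + t))
(3 + Z(-2*(0 - 5)))**2*(-16) = (3 + 1/(3 - 2*(0 - 5)))**2*(-16) = (3 + 1/(3 - 2*(-5)))**2*(-16) = (3 + 1/(3 + 10))**2*(-16) = (3 + 1/13)**2*(-16) = (40/13)**2*(-16) = (1600/169)*(-16) = -25600/169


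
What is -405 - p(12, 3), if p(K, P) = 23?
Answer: -428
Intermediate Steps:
-405 - p(12, 3) = -405 - 1*23 = -405 - 23 = -428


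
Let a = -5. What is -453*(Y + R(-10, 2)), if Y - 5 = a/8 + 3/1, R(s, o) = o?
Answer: -33975/8 ≈ -4246.9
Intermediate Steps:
Y = 59/8 (Y = 5 + (-5/8 + 3/1) = 5 + (-5*⅛ + 3*1) = 5 + (-5/8 + 3) = 5 + 19/8 = 59/8 ≈ 7.3750)
-453*(Y + R(-10, 2)) = -453*(59/8 + 2) = -453*75/8 = -33975/8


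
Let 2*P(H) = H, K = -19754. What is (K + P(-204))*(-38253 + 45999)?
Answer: -153804576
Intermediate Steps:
P(H) = H/2
(K + P(-204))*(-38253 + 45999) = (-19754 + (½)*(-204))*(-38253 + 45999) = (-19754 - 102)*7746 = -19856*7746 = -153804576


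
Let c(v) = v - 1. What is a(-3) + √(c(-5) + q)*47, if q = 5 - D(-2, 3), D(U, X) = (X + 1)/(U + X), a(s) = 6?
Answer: 6 + 47*I*√5 ≈ 6.0 + 105.1*I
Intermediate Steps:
D(U, X) = (1 + X)/(U + X)
q = 1 (q = 5 - (1 + 3)/(-2 + 3) = 5 - 4/1 = 5 - 4 = 1)
c(v) = -1 + v
a(-3) + √(c(-5) + q)*47 = 6 + √((-1 - 5) + 1)*47 = 6 + √(-6 + 1)*47 = 6 + √(-5)*47 = 6 + (I*√5)*47 = 6 + 47*I*√5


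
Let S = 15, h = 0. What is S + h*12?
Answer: 15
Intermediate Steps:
S + h*12 = 15 + 0*12 = 15 + 0 = 15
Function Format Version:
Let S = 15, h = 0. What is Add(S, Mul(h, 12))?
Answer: 15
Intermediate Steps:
Add(S, Mul(h, 12)) = Add(15, Mul(0, 12)) = Add(15, 0) = 15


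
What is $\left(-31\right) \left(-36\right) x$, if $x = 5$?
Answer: $5580$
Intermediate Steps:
$\left(-31\right) \left(-36\right) x = \left(-31\right) \left(-36\right) 5 = 1116 \cdot 5 = 5580$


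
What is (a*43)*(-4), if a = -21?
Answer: 3612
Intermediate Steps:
(a*43)*(-4) = -21*43*(-4) = -903*(-4) = 3612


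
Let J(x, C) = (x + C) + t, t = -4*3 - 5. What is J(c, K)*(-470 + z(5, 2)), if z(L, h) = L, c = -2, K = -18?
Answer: 17205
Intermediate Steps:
t = -17 (t = -12 - 5 = -17)
J(x, C) = -17 + C + x (J(x, C) = (x + C) - 17 = (C + x) - 17 = -17 + C + x)
J(c, K)*(-470 + z(5, 2)) = (-17 - 18 - 2)*(-470 + 5) = -37*(-465) = 17205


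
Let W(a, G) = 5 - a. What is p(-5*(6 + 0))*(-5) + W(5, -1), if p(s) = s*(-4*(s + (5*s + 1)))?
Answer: 107400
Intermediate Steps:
p(s) = s*(-4 - 24*s) (p(s) = s*(-4*(s + (1 + 5*s))) = s*(-4*(1 + 6*s)) = s*(-4 - 24*s))
p(-5*(6 + 0))*(-5) + W(5, -1) = -4*(-5*(6 + 0))*(1 + 6*(-5*(6 + 0)))*(-5) + (5 - 1*5) = -4*(-5*6)*(1 + 6*(-5*6))*(-5) + (5 - 5) = -4*(-30)*(1 + 6*(-30))*(-5) + 0 = -4*(-30)*(1 - 180)*(-5) + 0 = -4*(-30)*(-179)*(-5) + 0 = -21480*(-5) + 0 = 107400 + 0 = 107400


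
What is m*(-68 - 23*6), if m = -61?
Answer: 12566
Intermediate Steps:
m*(-68 - 23*6) = -61*(-68 - 23*6) = -61*(-68 - 138) = -61*(-206) = 12566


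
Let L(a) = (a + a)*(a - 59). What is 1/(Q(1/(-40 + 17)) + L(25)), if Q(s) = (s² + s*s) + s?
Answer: -529/899321 ≈ -0.00058822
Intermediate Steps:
L(a) = 2*a*(-59 + a) (L(a) = (2*a)*(-59 + a) = 2*a*(-59 + a))
Q(s) = s + 2*s² (Q(s) = (s² + s²) + s = 2*s² + s = s + 2*s²)
1/(Q(1/(-40 + 17)) + L(25)) = 1/((1 + 2/(-40 + 17))/(-40 + 17) + 2*25*(-59 + 25)) = 1/((1 + 2/(-23))/(-23) + 2*25*(-34)) = 1/(-(1 + 2*(-1/23))/23 - 1700) = 1/(-(1 - 2/23)/23 - 1700) = 1/(-1/23*21/23 - 1700) = 1/(-21/529 - 1700) = 1/(-899321/529) = -529/899321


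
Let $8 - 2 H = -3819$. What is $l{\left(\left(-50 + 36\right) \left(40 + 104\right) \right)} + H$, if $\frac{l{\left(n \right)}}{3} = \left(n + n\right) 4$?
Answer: $- \frac{92941}{2} \approx -46471.0$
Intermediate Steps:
$l{\left(n \right)} = 24 n$ ($l{\left(n \right)} = 3 \left(n + n\right) 4 = 3 \cdot 2 n 4 = 3 \cdot 8 n = 24 n$)
$H = \frac{3827}{2}$ ($H = 4 - - \frac{3819}{2} = 4 + \frac{3819}{2} = \frac{3827}{2} \approx 1913.5$)
$l{\left(\left(-50 + 36\right) \left(40 + 104\right) \right)} + H = 24 \left(-50 + 36\right) \left(40 + 104\right) + \frac{3827}{2} = 24 \left(\left(-14\right) 144\right) + \frac{3827}{2} = 24 \left(-2016\right) + \frac{3827}{2} = -48384 + \frac{3827}{2} = - \frac{92941}{2}$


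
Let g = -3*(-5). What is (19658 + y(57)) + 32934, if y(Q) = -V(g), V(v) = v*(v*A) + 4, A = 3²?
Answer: 50563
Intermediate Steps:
A = 9
g = 15
V(v) = 4 + 9*v² (V(v) = v*(v*9) + 4 = v*(9*v) + 4 = 9*v² + 4 = 4 + 9*v²)
y(Q) = -2029 (y(Q) = -(4 + 9*15²) = -(4 + 9*225) = -(4 + 2025) = -1*2029 = -2029)
(19658 + y(57)) + 32934 = (19658 - 2029) + 32934 = 17629 + 32934 = 50563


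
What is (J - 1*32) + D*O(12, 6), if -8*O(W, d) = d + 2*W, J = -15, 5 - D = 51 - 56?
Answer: -169/2 ≈ -84.500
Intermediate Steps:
D = 10 (D = 5 - (51 - 56) = 5 - 1*(-5) = 5 + 5 = 10)
O(W, d) = -W/4 - d/8 (O(W, d) = -(d + 2*W)/8 = -W/4 - d/8)
(J - 1*32) + D*O(12, 6) = (-15 - 1*32) + 10*(-1/4*12 - 1/8*6) = (-15 - 32) + 10*(-3 - 3/4) = -47 + 10*(-15/4) = -47 - 75/2 = -169/2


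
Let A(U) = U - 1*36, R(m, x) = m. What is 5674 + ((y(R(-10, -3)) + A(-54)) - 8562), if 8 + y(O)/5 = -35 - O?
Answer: -3143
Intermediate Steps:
y(O) = -215 - 5*O (y(O) = -40 + 5*(-35 - O) = -40 + (-175 - 5*O) = -215 - 5*O)
A(U) = -36 + U (A(U) = U - 36 = -36 + U)
5674 + ((y(R(-10, -3)) + A(-54)) - 8562) = 5674 + (((-215 - 5*(-10)) + (-36 - 54)) - 8562) = 5674 + (((-215 + 50) - 90) - 8562) = 5674 + ((-165 - 90) - 8562) = 5674 + (-255 - 8562) = 5674 - 8817 = -3143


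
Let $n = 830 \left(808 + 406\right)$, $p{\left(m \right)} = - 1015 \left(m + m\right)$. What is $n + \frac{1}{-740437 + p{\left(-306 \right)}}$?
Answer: $\frac{120165738339}{119257} \approx 1.0076 \cdot 10^{6}$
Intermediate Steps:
$p{\left(m \right)} = - 2030 m$ ($p{\left(m \right)} = - 1015 \cdot 2 m = - 2030 m$)
$n = 1007620$ ($n = 830 \cdot 1214 = 1007620$)
$n + \frac{1}{-740437 + p{\left(-306 \right)}} = 1007620 + \frac{1}{-740437 - -621180} = 1007620 + \frac{1}{-740437 + 621180} = 1007620 + \frac{1}{-119257} = 1007620 - \frac{1}{119257} = \frac{120165738339}{119257}$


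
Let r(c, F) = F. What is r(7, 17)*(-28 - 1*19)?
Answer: -799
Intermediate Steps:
r(7, 17)*(-28 - 1*19) = 17*(-28 - 1*19) = 17*(-28 - 19) = 17*(-47) = -799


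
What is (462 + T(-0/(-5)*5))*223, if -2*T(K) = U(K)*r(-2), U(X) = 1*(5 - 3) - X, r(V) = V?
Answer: 103472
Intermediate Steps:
U(X) = 2 - X (U(X) = 1*2 - X = 2 - X)
T(K) = 2 - K (T(K) = -(2 - K)*(-2)/2 = -(-4 + 2*K)/2 = 2 - K)
(462 + T(-0/(-5)*5))*223 = (462 + (2 - (-0/(-5))*5))*223 = (462 + (2 - (-0*(-1)/5)*5))*223 = (462 + (2 - (-2*0)*5))*223 = (462 + (2 - 0*5))*223 = (462 + (2 - 1*0))*223 = (462 + (2 + 0))*223 = (462 + 2)*223 = 464*223 = 103472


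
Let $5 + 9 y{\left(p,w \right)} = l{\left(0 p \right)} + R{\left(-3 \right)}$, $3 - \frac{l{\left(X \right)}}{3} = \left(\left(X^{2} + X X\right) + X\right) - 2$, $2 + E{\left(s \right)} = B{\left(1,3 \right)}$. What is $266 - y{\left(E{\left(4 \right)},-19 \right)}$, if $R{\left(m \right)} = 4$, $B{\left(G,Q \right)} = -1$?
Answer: $\frac{2380}{9} \approx 264.44$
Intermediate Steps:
$E{\left(s \right)} = -3$ ($E{\left(s \right)} = -2 - 1 = -3$)
$l{\left(X \right)} = 15 - 6 X^{2} - 3 X$ ($l{\left(X \right)} = 9 - 3 \left(\left(\left(X^{2} + X X\right) + X\right) - 2\right) = 9 - 3 \left(\left(\left(X^{2} + X^{2}\right) + X\right) - 2\right) = 9 - 3 \left(\left(2 X^{2} + X\right) - 2\right) = 9 - 3 \left(\left(X + 2 X^{2}\right) - 2\right) = 9 - 3 \left(-2 + X + 2 X^{2}\right) = 9 - \left(-6 + 3 X + 6 X^{2}\right) = 15 - 6 X^{2} - 3 X$)
$y{\left(p,w \right)} = \frac{14}{9}$ ($y{\left(p,w \right)} = - \frac{5}{9} + \frac{\left(15 - 6 \left(0 p\right)^{2} - 3 \cdot 0 p\right) + 4}{9} = - \frac{5}{9} + \frac{\left(15 - 6 \cdot 0^{2} - 0\right) + 4}{9} = - \frac{5}{9} + \frac{\left(15 - 0 + 0\right) + 4}{9} = - \frac{5}{9} + \frac{\left(15 + 0 + 0\right) + 4}{9} = - \frac{5}{9} + \frac{15 + 4}{9} = - \frac{5}{9} + \frac{1}{9} \cdot 19 = - \frac{5}{9} + \frac{19}{9} = \frac{14}{9}$)
$266 - y{\left(E{\left(4 \right)},-19 \right)} = 266 - \frac{14}{9} = \frac{2380}{9}$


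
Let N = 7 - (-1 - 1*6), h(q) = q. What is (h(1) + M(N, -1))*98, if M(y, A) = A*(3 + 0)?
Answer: -196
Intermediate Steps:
N = 14 (N = 7 - (-1 - 6) = 7 - 1*(-7) = 7 + 7 = 14)
M(y, A) = 3*A (M(y, A) = A*3 = 3*A)
(h(1) + M(N, -1))*98 = (1 + 3*(-1))*98 = (1 - 3)*98 = -2*98 = -196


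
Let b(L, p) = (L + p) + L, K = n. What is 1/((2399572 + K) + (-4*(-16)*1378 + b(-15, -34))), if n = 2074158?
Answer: 1/4561858 ≈ 2.1921e-7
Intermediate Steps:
K = 2074158
b(L, p) = p + 2*L
1/((2399572 + K) + (-4*(-16)*1378 + b(-15, -34))) = 1/((2399572 + 2074158) + (-4*(-16)*1378 + (-34 + 2*(-15)))) = 1/(4473730 + (64*1378 + (-34 - 30))) = 1/(4473730 + (88192 - 64)) = 1/(4473730 + 88128) = 1/4561858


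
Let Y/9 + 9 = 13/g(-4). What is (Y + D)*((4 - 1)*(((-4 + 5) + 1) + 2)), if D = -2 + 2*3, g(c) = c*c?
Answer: -3345/4 ≈ -836.25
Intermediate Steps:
g(c) = c²
D = 4 (D = -2 + 6 = 4)
Y = -1179/16 (Y = -81 + 9*(13/((-4)²)) = -81 + 9*(13/16) = -81 + 117/16 = -1179/16 ≈ -73.688)
(Y + D)*((4 - 1)*(((-4 + 5) + 1) + 2)) = (-1179/16 + 4)*((4 - 1)*(((-4 + 5) + 1) + 2)) = -3345*((1 + 1) + 2)/16 = -3345*(2 + 2)/16 = -3345*4/16 = -1115/16*12 = -3345/4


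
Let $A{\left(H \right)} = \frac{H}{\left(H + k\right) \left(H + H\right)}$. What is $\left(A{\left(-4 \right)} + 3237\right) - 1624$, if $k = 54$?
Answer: $\frac{161301}{100} \approx 1613.0$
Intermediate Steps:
$A{\left(H \right)} = \frac{1}{2 \left(54 + H\right)}$ ($A{\left(H \right)} = \frac{H}{\left(H + 54\right) \left(H + H\right)} = \frac{H}{\left(54 + H\right) 2 H} = \frac{H}{2 H \left(54 + H\right)} = H \frac{1}{2 H \left(54 + H\right)} = \frac{1}{2 \left(54 + H\right)}$)
$\left(A{\left(-4 \right)} + 3237\right) - 1624 = \left(\frac{1}{2 \left(54 - 4\right)} + 3237\right) - 1624 = \left(\frac{1}{2 \cdot 50} + 3237\right) - 1624 = \left(\frac{1}{2} \cdot \frac{1}{50} + 3237\right) - 1624 = \left(\frac{1}{100} + 3237\right) - 1624 = \frac{323701}{100} - 1624 = \frac{161301}{100}$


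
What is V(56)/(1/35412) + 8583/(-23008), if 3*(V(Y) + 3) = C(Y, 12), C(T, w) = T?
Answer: 12764553721/23008 ≈ 5.5479e+5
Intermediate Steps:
V(Y) = -3 + Y/3
V(56)/(1/35412) + 8583/(-23008) = (-3 + (⅓)*56)/(1/35412) + 8583/(-23008) = (-3 + 56/3)/(1/35412) + 8583*(-1/23008) = (47/3)*35412 - 8583/23008 = 554788 - 8583/23008 = 12764553721/23008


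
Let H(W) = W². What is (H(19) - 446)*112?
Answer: -9520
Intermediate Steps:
(H(19) - 446)*112 = (19² - 446)*112 = (361 - 446)*112 = -85*112 = -9520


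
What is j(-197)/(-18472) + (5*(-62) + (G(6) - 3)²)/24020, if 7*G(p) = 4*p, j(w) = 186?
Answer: -31208857/1358823410 ≈ -0.022968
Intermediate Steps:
G(p) = 4*p/7 (G(p) = (4*p)/7 = 4*p/7)
j(-197)/(-18472) + (5*(-62) + (G(6) - 3)²)/24020 = 186/(-18472) + (5*(-62) + ((4/7)*6 - 3)²)/24020 = 186*(-1/18472) + (-310 + (24/7 - 3)²)*(1/24020) = -93/9236 + (-310 + (3/7)²)*(1/24020) = -93/9236 + (-310 + 9/49)*(1/24020) = -93/9236 - 15181/49*1/24020 = -93/9236 - 15181/1176980 = -31208857/1358823410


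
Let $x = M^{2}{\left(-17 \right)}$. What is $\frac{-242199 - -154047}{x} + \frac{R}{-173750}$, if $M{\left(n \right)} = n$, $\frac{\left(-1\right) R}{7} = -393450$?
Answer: $- \frac{322247187}{1004275} \approx -320.88$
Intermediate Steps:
$R = 2754150$ ($R = \left(-7\right) \left(-393450\right) = 2754150$)
$x = 289$ ($x = \left(-17\right)^{2} = 289$)
$\frac{-242199 - -154047}{x} + \frac{R}{-173750} = \frac{-242199 - -154047}{289} + \frac{2754150}{-173750} = \left(-242199 + 154047\right) \frac{1}{289} + 2754150 \left(- \frac{1}{173750}\right) = \left(-88152\right) \frac{1}{289} - \frac{55083}{3475} = - \frac{88152}{289} - \frac{55083}{3475} = - \frac{322247187}{1004275}$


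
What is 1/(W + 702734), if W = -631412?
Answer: 1/71322 ≈ 1.4021e-5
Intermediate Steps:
1/(W + 702734) = 1/(-631412 + 702734) = 1/71322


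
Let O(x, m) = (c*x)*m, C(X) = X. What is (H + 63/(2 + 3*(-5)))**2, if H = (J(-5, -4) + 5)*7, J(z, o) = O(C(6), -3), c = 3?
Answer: 20448484/169 ≈ 1.2100e+5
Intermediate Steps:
O(x, m) = 3*m*x (O(x, m) = (3*x)*m = 3*m*x)
J(z, o) = -54 (J(z, o) = 3*(-3)*6 = -54)
H = -343 (H = (-54 + 5)*7 = -49*7 = -343)
(H + 63/(2 + 3*(-5)))**2 = (-343 + 63/(2 + 3*(-5)))**2 = (-343 + 63/(2 - 15))**2 = (-343 + 63/(-13))**2 = (-343 + 63*(-1/13))**2 = (-343 - 63/13)**2 = (-4522/13)**2 = 20448484/169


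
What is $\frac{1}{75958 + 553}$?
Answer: $\frac{1}{76511} \approx 1.307 \cdot 10^{-5}$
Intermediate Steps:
$\frac{1}{75958 + 553} = \frac{1}{76511}$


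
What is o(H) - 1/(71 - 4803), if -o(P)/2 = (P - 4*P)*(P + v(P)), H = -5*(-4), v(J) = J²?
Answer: 238492801/4732 ≈ 50400.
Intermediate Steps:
H = 20
o(P) = 6*P*(P + P²) (o(P) = -2*(P - 4*P)*(P + P²) = -2*(-3*P)*(P + P²) = -(-6)*P*(P + P²) = 6*P*(P + P²))
o(H) - 1/(71 - 4803) = 6*20²*(1 + 20) - 1/(71 - 4803) = 6*400*21 - 1/(-4732) = 50400 - 1*(-1/4732) = 50400 + 1/4732 = 238492801/4732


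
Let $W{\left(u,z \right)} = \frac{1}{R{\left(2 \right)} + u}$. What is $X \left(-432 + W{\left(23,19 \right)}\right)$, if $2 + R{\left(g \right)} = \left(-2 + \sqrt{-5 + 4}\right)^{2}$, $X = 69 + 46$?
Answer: $- \frac{3675975}{74} + \frac{115 i}{148} \approx -49675.0 + 0.77703 i$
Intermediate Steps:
$X = 115$
$R{\left(g \right)} = -2 + \left(-2 + i\right)^{2}$ ($R{\left(g \right)} = -2 + \left(-2 + \sqrt{-5 + 4}\right)^{2} = -2 + \left(-2 + \sqrt{-1}\right)^{2} = -2 + \left(-2 + i\right)^{2}$)
$W{\left(u,z \right)} = \frac{1}{1 + u - 4 i}$ ($W{\left(u,z \right)} = \frac{1}{\left(1 - 4 i\right) + u} = \frac{1}{1 + u - 4 i}$)
$X \left(-432 + W{\left(23,19 \right)}\right) = 115 \left(-432 + \frac{1}{1 + 23 - 4 i}\right) = 115 \left(-432 + \frac{1}{24 - 4 i}\right) = 115 \left(-432 + \frac{24 + 4 i}{592}\right) = -49680 + \frac{115 \left(24 + 4 i\right)}{592}$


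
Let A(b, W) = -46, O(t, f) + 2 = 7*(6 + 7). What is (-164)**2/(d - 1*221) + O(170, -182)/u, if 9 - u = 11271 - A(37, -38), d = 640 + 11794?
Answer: 303053011/138104604 ≈ 2.1944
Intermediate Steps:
O(t, f) = 89 (O(t, f) = -2 + 7*(6 + 7) = -2 + 7*13 = -2 + 91 = 89)
d = 12434
u = -11308 (u = 9 - (11271 - 1*(-46)) = 9 - (11271 + 46) = 9 - 1*11317 = 9 - 11317 = -11308)
(-164)**2/(d - 1*221) + O(170, -182)/u = (-164)**2/(12434 - 1*221) + 89/(-11308) = 26896/(12434 - 221) + 89*(-1/11308) = 26896/12213 - 89/11308 = 303053011/138104604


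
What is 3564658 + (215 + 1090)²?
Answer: 5267683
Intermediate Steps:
3564658 + (215 + 1090)² = 3564658 + 1305² = 3564658 + 1703025 = 5267683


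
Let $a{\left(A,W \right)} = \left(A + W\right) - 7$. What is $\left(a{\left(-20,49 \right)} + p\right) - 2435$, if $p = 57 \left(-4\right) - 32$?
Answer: $-2673$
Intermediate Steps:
$p = -260$ ($p = -228 - 32 = -260$)
$a{\left(A,W \right)} = -7 + A + W$
$\left(a{\left(-20,49 \right)} + p\right) - 2435 = \left(\left(-7 - 20 + 49\right) - 260\right) - 2435 = \left(22 - 260\right) - 2435 = -238 - 2435 = -2673$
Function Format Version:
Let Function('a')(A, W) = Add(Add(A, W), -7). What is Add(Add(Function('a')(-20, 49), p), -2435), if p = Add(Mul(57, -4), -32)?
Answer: -2673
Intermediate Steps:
p = -260 (p = Add(-228, -32) = -260)
Function('a')(A, W) = Add(-7, A, W)
Add(Add(Function('a')(-20, 49), p), -2435) = Add(Add(Add(-7, -20, 49), -260), -2435) = Add(Add(22, -260), -2435) = Add(-238, -2435) = -2673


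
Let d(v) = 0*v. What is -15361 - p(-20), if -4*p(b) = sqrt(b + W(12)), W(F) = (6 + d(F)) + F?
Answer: -15361 + I*sqrt(2)/4 ≈ -15361.0 + 0.35355*I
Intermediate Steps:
d(v) = 0
W(F) = 6 + F (W(F) = (6 + 0) + F = 6 + F)
p(b) = -sqrt(18 + b)/4 (p(b) = -sqrt(b + (6 + 12))/4 = -sqrt(b + 18)/4 = -sqrt(18 + b)/4)
-15361 - p(-20) = -15361 - (-1)*sqrt(18 - 20)/4 = -15361 - (-1)*sqrt(-2)/4 = -15361 - (-1)*I*sqrt(2)/4 = -15361 + I*sqrt(2)/4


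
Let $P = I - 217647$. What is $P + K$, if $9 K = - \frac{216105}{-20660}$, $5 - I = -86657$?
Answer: $- \frac{1623675653}{12396} \approx -1.3098 \cdot 10^{5}$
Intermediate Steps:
$I = 86662$ ($I = 5 - -86657 = 5 + 86657 = 86662$)
$K = \frac{14407}{12396}$ ($K = \frac{\left(-216105\right) \frac{1}{-20660}}{9} = \frac{\left(-216105\right) \left(- \frac{1}{20660}\right)}{9} = \frac{1}{9} \cdot \frac{43221}{4132} = \frac{14407}{12396} \approx 1.1622$)
$P = -130985$ ($P = 86662 - 217647 = -130985$)
$P + K = -130985 + \frac{14407}{12396} = - \frac{1623675653}{12396}$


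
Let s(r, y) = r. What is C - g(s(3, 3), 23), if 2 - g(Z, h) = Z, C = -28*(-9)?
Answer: 253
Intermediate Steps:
C = 252
g(Z, h) = 2 - Z
C - g(s(3, 3), 23) = 252 - (2 - 1*3) = 252 - (2 - 3) = 252 - 1*(-1) = 252 + 1 = 253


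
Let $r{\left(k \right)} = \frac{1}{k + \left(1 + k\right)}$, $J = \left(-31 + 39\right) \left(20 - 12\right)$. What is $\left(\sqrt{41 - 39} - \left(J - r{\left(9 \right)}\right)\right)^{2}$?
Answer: $\frac{1476947}{361} - \frac{2430 \sqrt{2}}{19} \approx 3910.4$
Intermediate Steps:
$J = 64$ ($J = 8 \cdot 8 = 64$)
$r{\left(k \right)} = \frac{1}{1 + 2 k}$
$\left(\sqrt{41 - 39} - \left(J - r{\left(9 \right)}\right)\right)^{2} = \left(\sqrt{41 - 39} + \left(\frac{1}{1 + 2 \cdot 9} - 64\right)\right)^{2} = \left(\sqrt{2} - \left(64 - \frac{1}{1 + 18}\right)\right)^{2} = \left(\sqrt{2} - \left(64 - \frac{1}{19}\right)\right)^{2} = \left(\sqrt{2} + \left(\frac{1}{19} - 64\right)\right)^{2} = \left(\sqrt{2} - \frac{1215}{19}\right)^{2} = \left(- \frac{1215}{19} + \sqrt{2}\right)^{2}$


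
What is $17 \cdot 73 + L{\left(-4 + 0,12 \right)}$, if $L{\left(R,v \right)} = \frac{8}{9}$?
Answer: $\frac{11177}{9} \approx 1241.9$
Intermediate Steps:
$L{\left(R,v \right)} = \frac{8}{9}$ ($L{\left(R,v \right)} = 8 \cdot \frac{1}{9} = \frac{8}{9}$)
$17 \cdot 73 + L{\left(-4 + 0,12 \right)} = 17 \cdot 73 + \frac{8}{9} = 1241 + \frac{8}{9} = \frac{11177}{9}$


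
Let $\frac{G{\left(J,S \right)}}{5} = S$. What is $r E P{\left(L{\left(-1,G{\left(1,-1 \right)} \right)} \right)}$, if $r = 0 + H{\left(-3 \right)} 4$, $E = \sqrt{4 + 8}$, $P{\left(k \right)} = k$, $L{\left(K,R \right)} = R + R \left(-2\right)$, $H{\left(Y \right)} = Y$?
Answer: $- 120 \sqrt{3} \approx -207.85$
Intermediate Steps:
$G{\left(J,S \right)} = 5 S$
$L{\left(K,R \right)} = - R$ ($L{\left(K,R \right)} = R - 2 R = - R$)
$E = 2 \sqrt{3}$ ($E = \sqrt{12} = 2 \sqrt{3} \approx 3.4641$)
$r = -12$ ($r = 0 - 12 = -12$)
$r E P{\left(L{\left(-1,G{\left(1,-1 \right)} \right)} \right)} = - 12 \cdot 2 \sqrt{3} \left(- 5 \left(-1\right)\right) = - 24 \sqrt{3} \left(\left(-1\right) \left(-5\right)\right) = - 24 \sqrt{3} \cdot 5 = - 120 \sqrt{3}$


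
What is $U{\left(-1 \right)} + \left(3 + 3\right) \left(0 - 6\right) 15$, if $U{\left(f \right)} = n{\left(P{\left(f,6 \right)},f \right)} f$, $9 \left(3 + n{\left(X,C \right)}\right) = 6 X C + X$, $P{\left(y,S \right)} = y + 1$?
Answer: $-537$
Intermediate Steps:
$P{\left(y,S \right)} = 1 + y$
$n{\left(X,C \right)} = -3 + \frac{X}{9} + \frac{2 C X}{3}$ ($n{\left(X,C \right)} = -3 + \frac{6 X C + X}{9} = -3 + \frac{6 C X + X}{9} = -3 + \frac{X + 6 C X}{9} = -3 + \left(\frac{X}{9} + \frac{2 C X}{3}\right) = -3 + \frac{X}{9} + \frac{2 C X}{3}$)
$U{\left(f \right)} = f \left(- \frac{26}{9} + \frac{f}{9} + \frac{2 f \left(1 + f\right)}{3}\right)$ ($U{\left(f \right)} = \left(-3 + \frac{1 + f}{9} + \frac{2 f \left(1 + f\right)}{3}\right) f = \left(-3 + \left(\frac{1}{9} + \frac{f}{9}\right) + \frac{2 f \left(1 + f\right)}{3}\right) f = \left(- \frac{26}{9} + \frac{f}{9} + \frac{2 f \left(1 + f\right)}{3}\right) f = f \left(- \frac{26}{9} + \frac{f}{9} + \frac{2 f \left(1 + f\right)}{3}\right)$)
$U{\left(-1 \right)} + \left(3 + 3\right) \left(0 - 6\right) 15 = \frac{1}{9} \left(-1\right) \left(-26 - 1 + 6 \left(-1\right) \left(1 - 1\right)\right) + \left(3 + 3\right) \left(0 - 6\right) 15 = \frac{1}{9} \left(-1\right) \left(-26 - 1 + 6 \left(-1\right) 0\right) + 6 \left(-6\right) 15 = \frac{1}{9} \left(-1\right) \left(-26 - 1 + 0\right) - 540 = \frac{1}{9} \left(-1\right) \left(-27\right) - 540 = 3 - 540 = -537$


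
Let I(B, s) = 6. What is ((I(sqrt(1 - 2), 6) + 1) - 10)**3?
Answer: -27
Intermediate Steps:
((I(sqrt(1 - 2), 6) + 1) - 10)**3 = ((6 + 1) - 10)**3 = (7 - 10)**3 = (-3)**3 = -27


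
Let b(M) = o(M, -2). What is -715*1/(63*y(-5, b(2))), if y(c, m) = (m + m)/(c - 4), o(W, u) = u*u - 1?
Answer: 715/42 ≈ 17.024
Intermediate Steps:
o(W, u) = -1 + u² (o(W, u) = u² - 1 = -1 + u²)
b(M) = 3 (b(M) = -1 + (-2)² = -1 + 4 = 3)
y(c, m) = 2*m/(-4 + c) (y(c, m) = (2*m)/(-4 + c) = 2*m/(-4 + c))
-715*1/(63*y(-5, b(2))) = -715/(63*(2*3/(-4 - 5))) = -715/(63*(2*3/(-9))) = -715/(63*(2*3*(-⅑))) = -715/(63*(-⅔)) = -715/(-42) = -715*(-1/42) = 715/42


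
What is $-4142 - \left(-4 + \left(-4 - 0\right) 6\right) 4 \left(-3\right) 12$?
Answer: $-8174$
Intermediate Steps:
$-4142 - \left(-4 + \left(-4 - 0\right) 6\right) 4 \left(-3\right) 12 = -4142 - \left(-4 + \left(-4 + 0\right) 6\right) \left(-12\right) 12 = -4142 - \left(-4 - 24\right) \left(-12\right) 12 = -4142 - \left(-28\right) \left(-12\right) 12 = -4142 - 336 \cdot 12 = -4142 - 4032 = -8174$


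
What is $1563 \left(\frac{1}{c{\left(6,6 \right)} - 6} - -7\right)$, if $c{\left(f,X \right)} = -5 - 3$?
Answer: $\frac{151611}{14} \approx 10829.0$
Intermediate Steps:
$c{\left(f,X \right)} = -8$ ($c{\left(f,X \right)} = -5 - 3 = -8$)
$1563 \left(\frac{1}{c{\left(6,6 \right)} - 6} - -7\right) = 1563 \left(\frac{1}{-8 - 6} - -7\right) = 1563 \left(\frac{1}{-14} + 7\right) = 1563 \left(- \frac{1}{14} + 7\right) = 1563 \cdot \frac{97}{14} = \frac{151611}{14}$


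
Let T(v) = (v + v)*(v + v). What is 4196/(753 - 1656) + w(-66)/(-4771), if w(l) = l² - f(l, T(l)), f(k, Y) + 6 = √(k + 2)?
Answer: -23958002/4308213 + 8*I/4771 ≈ -5.561 + 0.0016768*I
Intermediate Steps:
T(v) = 4*v² (T(v) = (2*v)*(2*v) = 4*v²)
f(k, Y) = -6 + √(2 + k) (f(k, Y) = -6 + √(k + 2) = -6 + √(2 + k))
w(l) = 6 + l² - √(2 + l) (w(l) = l² - (-6 + √(2 + l)) = l² + (6 - √(2 + l)) = 6 + l² - √(2 + l))
4196/(753 - 1656) + w(-66)/(-4771) = 4196/(753 - 1656) + (6 + (-66)² - √(2 - 66))/(-4771) = 4196/(-903) + (6 + 4356 - √(-64))*(-1/4771) = 4196*(-1/903) + (6 + 4356 - 8*I)*(-1/4771) = -4196/903 + (6 + 4356 - 8*I)*(-1/4771) = -4196/903 + (4362 - 8*I)*(-1/4771) = -4196/903 + (-4362/4771 + 8*I/4771) = -23958002/4308213 + 8*I/4771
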